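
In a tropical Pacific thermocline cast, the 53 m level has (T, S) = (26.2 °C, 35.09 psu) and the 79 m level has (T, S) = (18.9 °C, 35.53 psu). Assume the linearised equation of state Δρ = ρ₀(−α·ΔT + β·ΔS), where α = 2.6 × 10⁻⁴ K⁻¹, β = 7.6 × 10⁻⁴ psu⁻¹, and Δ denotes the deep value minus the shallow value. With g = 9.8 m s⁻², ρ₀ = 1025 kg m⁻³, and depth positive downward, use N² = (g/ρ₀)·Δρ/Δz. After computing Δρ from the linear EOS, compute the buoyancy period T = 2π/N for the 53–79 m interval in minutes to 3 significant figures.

3.61 min

ΔT = -7.3 K, ΔS = +0.44 psu (deep − shallow).
Δρ/ρ₀ = −αΔT + βΔS = 1.898 × 10⁻³ + 3.344 × 10⁻⁴ = 2.2324 × 10⁻³, so Δρ ≈ 2.288 kg m⁻³.
N² = (g/ρ₀)·Δρ/Δz = g·(Δρ/ρ₀)/Δz = 9.8 × 2.2324 × 10⁻³ / 26 = 8.4144 × 10⁻⁴ s⁻².
N = √(8.4144 × 10⁻⁴) = 0.029008 rad s⁻¹ → T = 2π/N = 216.60 s = 3.6100 min ≈ 3.61 min.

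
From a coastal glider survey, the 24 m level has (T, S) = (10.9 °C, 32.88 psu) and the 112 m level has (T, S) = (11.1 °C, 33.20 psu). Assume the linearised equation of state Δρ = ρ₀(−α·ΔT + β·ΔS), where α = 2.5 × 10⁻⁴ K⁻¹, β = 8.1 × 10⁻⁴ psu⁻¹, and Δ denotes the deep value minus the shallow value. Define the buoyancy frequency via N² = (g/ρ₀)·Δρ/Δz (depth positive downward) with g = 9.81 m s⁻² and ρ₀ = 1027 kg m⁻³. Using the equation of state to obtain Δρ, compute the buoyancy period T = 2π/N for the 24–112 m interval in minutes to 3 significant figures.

21.7 min

ΔT = +0.2 K, ΔS = +0.32 psu (deep − shallow).
Δρ/ρ₀ = −αΔT + βΔS = -5.00 × 10⁻⁵ + 2.592 × 10⁻⁴ = 2.092 × 10⁻⁴, so Δρ ≈ 0.2148 kg m⁻³.
N² = (g/ρ₀)·Δρ/Δz = g·(Δρ/ρ₀)/Δz = 9.81 × 2.092 × 10⁻⁴ / 88 = 2.3321 × 10⁻⁵ s⁻².
N = √(2.3321 × 10⁻⁵) = 4.8292 × 10⁻³ rad s⁻¹ → T = 2π/N = 1.3011 × 10³ s = 21.685 min ≈ 21.7 min.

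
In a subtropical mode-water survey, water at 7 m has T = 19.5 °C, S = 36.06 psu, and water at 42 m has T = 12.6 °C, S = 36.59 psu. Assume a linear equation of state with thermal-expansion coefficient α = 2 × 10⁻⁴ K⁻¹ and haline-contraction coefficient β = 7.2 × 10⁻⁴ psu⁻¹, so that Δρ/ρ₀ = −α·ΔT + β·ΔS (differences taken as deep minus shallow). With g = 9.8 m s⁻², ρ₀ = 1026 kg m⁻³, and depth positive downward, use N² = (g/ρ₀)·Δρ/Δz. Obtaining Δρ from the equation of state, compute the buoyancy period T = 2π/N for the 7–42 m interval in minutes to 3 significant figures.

4.72 min

ΔT = -6.9 K, ΔS = +0.53 psu (deep − shallow).
Δρ/ρ₀ = −αΔT + βΔS = 1.38 × 10⁻³ + 3.816 × 10⁻⁴ = 1.7616 × 10⁻³, so Δρ ≈ 1.807 kg m⁻³.
N² = (g/ρ₀)·Δρ/Δz = g·(Δρ/ρ₀)/Δz = 9.8 × 1.7616 × 10⁻³ / 35 = 4.9325 × 10⁻⁴ s⁻².
N = √(4.9325 × 10⁻⁴) = 0.022209 rad s⁻¹ → T = 2π/N = 282.91 s = 4.7152 min ≈ 4.72 min.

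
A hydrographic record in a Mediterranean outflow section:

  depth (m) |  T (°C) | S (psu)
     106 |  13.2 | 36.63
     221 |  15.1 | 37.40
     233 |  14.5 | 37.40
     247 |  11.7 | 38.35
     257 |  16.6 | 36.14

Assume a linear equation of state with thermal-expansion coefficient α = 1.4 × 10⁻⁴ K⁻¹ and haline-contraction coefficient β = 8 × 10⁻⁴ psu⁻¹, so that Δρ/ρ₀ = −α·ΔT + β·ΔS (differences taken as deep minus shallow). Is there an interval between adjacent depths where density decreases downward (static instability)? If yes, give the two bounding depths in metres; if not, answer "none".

247–257 m

Evaluate Δρ/ρ₀ = −αΔT + βΔS across each adjacent pair:
  106–221 m: −αΔT+βΔS = −(1.4 × 10⁻⁴)(+1.9)+(8 × 10⁻⁴)(+0.77) = 3.5 × 10⁻⁴ → stable
  221–233 m: −αΔT+βΔS = −(1.4 × 10⁻⁴)(-0.6)+(8 × 10⁻⁴)(+0.00) = 8.4 × 10⁻⁵ → stable
  233–247 m: −αΔT+βΔS = −(1.4 × 10⁻⁴)(-2.8)+(8 × 10⁻⁴)(+0.95) = 1.2 × 10⁻³ → stable
  247–257 m: −αΔT+βΔS = −(1.4 × 10⁻⁴)(+4.9)+(8 × 10⁻⁴)(-2.21) = -2.5 × 10⁻³ → UNSTABLE
The 247–257 m interval has Δρ < 0: lighter water underlies denser water.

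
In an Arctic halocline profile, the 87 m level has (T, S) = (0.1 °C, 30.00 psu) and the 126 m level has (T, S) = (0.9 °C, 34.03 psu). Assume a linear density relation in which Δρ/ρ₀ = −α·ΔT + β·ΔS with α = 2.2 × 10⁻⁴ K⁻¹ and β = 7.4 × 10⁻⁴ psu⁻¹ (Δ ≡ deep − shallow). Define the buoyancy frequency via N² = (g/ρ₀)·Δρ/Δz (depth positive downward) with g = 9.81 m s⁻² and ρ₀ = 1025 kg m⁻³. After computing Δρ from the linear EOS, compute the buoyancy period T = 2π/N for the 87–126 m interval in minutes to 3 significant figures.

3.94 min

ΔT = +0.8 K, ΔS = +4.03 psu (deep − shallow).
Δρ/ρ₀ = −αΔT + βΔS = -1.76 × 10⁻⁴ + 2.9822 × 10⁻³ = 2.8062 × 10⁻³, so Δρ ≈ 2.876 kg m⁻³.
N² = (g/ρ₀)·Δρ/Δz = g·(Δρ/ρ₀)/Δz = 9.81 × 2.8062 × 10⁻³ / 39 = 7.0587 × 10⁻⁴ s⁻².
N = √(7.0587 × 10⁻⁴) = 0.026568 rad s⁻¹ → T = 2π/N = 236.49 s = 3.9415 min ≈ 3.94 min.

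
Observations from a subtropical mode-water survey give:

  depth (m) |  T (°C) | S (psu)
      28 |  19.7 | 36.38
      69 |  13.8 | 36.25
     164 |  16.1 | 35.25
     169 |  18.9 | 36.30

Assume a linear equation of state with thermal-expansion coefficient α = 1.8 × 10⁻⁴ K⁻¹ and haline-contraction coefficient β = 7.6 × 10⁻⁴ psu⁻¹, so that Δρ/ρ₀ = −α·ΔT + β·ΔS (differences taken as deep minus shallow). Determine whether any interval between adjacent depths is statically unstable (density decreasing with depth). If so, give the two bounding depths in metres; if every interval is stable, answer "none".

Evaluate Δρ/ρ₀ = −αΔT + βΔS across each adjacent pair:
  28–69 m: −αΔT+βΔS = −(1.8 × 10⁻⁴)(-5.9)+(7.6 × 10⁻⁴)(-0.13) = 9.6 × 10⁻⁴ → stable
  69–164 m: −αΔT+βΔS = −(1.8 × 10⁻⁴)(+2.3)+(7.6 × 10⁻⁴)(-1.00) = -1.2 × 10⁻³ → UNSTABLE
  164–169 m: −αΔT+βΔS = −(1.8 × 10⁻⁴)(+2.8)+(7.6 × 10⁻⁴)(+1.05) = 2.9 × 10⁻⁴ → stable
The 69–164 m interval has Δρ < 0: lighter water underlies denser water.

69–164 m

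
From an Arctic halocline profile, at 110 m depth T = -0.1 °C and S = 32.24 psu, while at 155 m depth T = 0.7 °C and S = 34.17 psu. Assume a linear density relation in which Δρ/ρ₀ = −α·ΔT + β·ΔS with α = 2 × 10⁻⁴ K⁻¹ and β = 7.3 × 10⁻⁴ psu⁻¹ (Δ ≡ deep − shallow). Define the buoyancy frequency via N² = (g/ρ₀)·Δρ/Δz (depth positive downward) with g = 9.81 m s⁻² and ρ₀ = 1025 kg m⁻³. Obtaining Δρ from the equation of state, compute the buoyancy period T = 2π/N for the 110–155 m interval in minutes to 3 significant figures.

6.35 min

ΔT = +0.8 K, ΔS = +1.93 psu (deep − shallow).
Δρ/ρ₀ = −αΔT + βΔS = -1.60 × 10⁻⁴ + 1.4089 × 10⁻³ = 1.2489 × 10⁻³, so Δρ ≈ 1.280 kg m⁻³.
N² = (g/ρ₀)·Δρ/Δz = g·(Δρ/ρ₀)/Δz = 9.81 × 1.2489 × 10⁻³ / 45 = 2.7226 × 10⁻⁴ s⁻².
N = √(2.7226 × 10⁻⁴) = 0.016500 rad s⁻¹ → T = 2π/N = 380.80 s = 6.3467 min ≈ 6.35 min.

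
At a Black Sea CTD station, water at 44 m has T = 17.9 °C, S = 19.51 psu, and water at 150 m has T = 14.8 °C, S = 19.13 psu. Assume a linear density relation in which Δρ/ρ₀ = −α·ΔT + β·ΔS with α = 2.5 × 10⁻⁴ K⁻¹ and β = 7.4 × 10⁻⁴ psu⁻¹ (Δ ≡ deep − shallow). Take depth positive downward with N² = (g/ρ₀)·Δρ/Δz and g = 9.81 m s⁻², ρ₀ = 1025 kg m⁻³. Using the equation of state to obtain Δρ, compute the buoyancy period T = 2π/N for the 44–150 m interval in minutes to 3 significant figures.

ΔT = -3.1 K, ΔS = -0.38 psu (deep − shallow).
Δρ/ρ₀ = −αΔT + βΔS = 7.75 × 10⁻⁴ − 2.812 × 10⁻⁴ = 4.938 × 10⁻⁴, so Δρ ≈ 0.5061 kg m⁻³.
N² = (g/ρ₀)·Δρ/Δz = g·(Δρ/ρ₀)/Δz = 9.81 × 4.938 × 10⁻⁴ / 106 = 4.5700 × 10⁻⁵ s⁻².
N = √(4.5700 × 10⁻⁵) = 6.7602 × 10⁻³ rad s⁻¹ → T = 2π/N = 929.44 s = 15.491 min ≈ 15.5 min.

15.5 min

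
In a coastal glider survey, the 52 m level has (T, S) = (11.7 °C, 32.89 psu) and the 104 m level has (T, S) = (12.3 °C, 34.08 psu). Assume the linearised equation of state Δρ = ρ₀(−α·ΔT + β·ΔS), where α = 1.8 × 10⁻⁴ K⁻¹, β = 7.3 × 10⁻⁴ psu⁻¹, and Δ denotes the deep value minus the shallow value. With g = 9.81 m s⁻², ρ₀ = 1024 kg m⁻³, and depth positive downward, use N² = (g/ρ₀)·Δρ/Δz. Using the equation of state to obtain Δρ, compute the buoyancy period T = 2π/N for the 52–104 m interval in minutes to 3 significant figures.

ΔT = +0.6 K, ΔS = +1.19 psu (deep − shallow).
Δρ/ρ₀ = −αΔT + βΔS = -1.08 × 10⁻⁴ + 8.687 × 10⁻⁴ = 7.607 × 10⁻⁴, so Δρ ≈ 0.7790 kg m⁻³.
N² = (g/ρ₀)·Δρ/Δz = g·(Δρ/ρ₀)/Δz = 9.81 × 7.607 × 10⁻⁴ / 52 = 1.4351 × 10⁻⁴ s⁻².
N = √(1.4351 × 10⁻⁴) = 0.011980 rad s⁻¹ → T = 2π/N = 524.47 s = 8.7412 min ≈ 8.74 min.

8.74 min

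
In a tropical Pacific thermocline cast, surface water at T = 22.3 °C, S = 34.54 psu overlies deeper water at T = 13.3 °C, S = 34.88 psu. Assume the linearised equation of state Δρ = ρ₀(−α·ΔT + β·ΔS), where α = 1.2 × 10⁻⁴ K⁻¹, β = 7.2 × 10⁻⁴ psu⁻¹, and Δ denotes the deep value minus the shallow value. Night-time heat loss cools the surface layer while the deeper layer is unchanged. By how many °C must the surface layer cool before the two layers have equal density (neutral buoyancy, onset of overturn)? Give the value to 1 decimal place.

11.0 °C

Neutral buoyancy requires Δρ = 0, i.e. −α(T_deep − T_surf′) + β(S_deep − S_surf) = 0.
T_surf′ = T_deep − (β/α)·ΔS = 13.3 − (7.2 × 10⁻⁴/1.2 × 10⁻⁴)·(+0.34) = 11.260 °C.
Cooling required: 22.3 − (11.260) = 11.040 °C.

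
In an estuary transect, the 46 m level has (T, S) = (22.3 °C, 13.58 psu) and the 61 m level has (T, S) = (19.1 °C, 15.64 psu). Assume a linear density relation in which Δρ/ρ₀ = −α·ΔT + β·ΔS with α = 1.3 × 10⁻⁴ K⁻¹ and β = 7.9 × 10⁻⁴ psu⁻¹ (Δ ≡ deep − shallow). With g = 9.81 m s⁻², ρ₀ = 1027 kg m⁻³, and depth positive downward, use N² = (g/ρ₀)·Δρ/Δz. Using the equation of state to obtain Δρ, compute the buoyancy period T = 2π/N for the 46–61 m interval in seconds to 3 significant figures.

172 s

ΔT = -3.2 K, ΔS = +2.06 psu (deep − shallow).
Δρ/ρ₀ = −αΔT + βΔS = 4.16 × 10⁻⁴ + 1.6274 × 10⁻³ = 2.0434 × 10⁻³, so Δρ ≈ 2.099 kg m⁻³.
N² = (g/ρ₀)·Δρ/Δz = g·(Δρ/ρ₀)/Δz = 9.81 × 2.0434 × 10⁻³ / 15 = 1.3364 × 10⁻³ s⁻².
N = √(1.3364 × 10⁻³) = 0.036557 rad s⁻¹ → T = 2π/N = 171.87 s ≈ 172 s.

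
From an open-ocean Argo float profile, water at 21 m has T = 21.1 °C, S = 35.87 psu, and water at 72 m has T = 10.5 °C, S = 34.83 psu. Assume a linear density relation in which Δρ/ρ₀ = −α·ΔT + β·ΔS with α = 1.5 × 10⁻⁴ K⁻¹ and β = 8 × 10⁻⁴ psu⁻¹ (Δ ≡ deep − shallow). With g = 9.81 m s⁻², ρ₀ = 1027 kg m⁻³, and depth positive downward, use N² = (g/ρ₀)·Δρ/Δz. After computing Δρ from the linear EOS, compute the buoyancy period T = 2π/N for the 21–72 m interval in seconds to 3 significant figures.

520 s

ΔT = -10.6 K, ΔS = -1.04 psu (deep − shallow).
Δρ/ρ₀ = −αΔT + βΔS = 1.59 × 10⁻³ − 8.32 × 10⁻⁴ = 7.58 × 10⁻⁴, so Δρ ≈ 0.7785 kg m⁻³.
N² = (g/ρ₀)·Δρ/Δz = g·(Δρ/ρ₀)/Δz = 9.81 × 7.58 × 10⁻⁴ / 51 = 1.4580 × 10⁻⁴ s⁻².
N = √(1.4580 × 10⁻⁴) = 0.012075 rad s⁻¹ → T = 2π/N = 520.35 s ≈ 520 s.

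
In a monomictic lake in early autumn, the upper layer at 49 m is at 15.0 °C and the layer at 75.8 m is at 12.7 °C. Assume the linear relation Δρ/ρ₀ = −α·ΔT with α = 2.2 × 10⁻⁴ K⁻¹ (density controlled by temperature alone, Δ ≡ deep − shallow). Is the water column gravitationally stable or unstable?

ΔT = 12.7 − 15.0 = -2.3 K, so Δρ/ρ₀ = −αΔT = 5.06 × 10⁻⁴.
Δρ/ρ₀ > 0, so Δρ > 0: deeper water is denser → statically stable.

stable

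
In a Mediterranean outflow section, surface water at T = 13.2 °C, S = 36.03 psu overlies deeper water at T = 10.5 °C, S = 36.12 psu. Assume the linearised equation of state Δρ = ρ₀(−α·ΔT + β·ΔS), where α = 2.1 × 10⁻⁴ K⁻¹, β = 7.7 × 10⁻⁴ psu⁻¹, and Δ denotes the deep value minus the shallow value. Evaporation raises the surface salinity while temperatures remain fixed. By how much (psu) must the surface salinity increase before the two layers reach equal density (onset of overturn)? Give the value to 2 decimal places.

0.83 psu

Neutral buoyancy requires −α(T_deep − T_surf) + β(S_deep − S_surf′) = 0.
S_surf′ = S_deep − (α/β)·ΔT = 36.12 − (2.1 × 10⁻⁴/7.7 × 10⁻⁴)·(-2.7) = 36.8564 psu.
Increase required: 36.8564 − 36.03 = 0.8264 psu.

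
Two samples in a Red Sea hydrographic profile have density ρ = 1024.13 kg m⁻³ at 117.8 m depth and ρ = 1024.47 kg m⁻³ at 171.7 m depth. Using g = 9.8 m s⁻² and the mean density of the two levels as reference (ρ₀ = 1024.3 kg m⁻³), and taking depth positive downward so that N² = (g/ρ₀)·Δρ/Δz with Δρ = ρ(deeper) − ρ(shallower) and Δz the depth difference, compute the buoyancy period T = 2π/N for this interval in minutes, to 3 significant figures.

Δρ = 1024.47 − 1024.13 = 0.34 kg m⁻³ over Δz = 171.7 − 117.8 = 53.9 m.
N² = (9.8/1024.3) × (0.34/53.9) = 6.0352 × 10⁻⁵ s⁻².
N = √(6.0352 × 10⁻⁵) = 7.7687 × 10⁻³ rad s⁻¹, so T = 2π/N = 808.78 s = 13.480 min ≈ 13.5 min.
A positive N² confirms static stability across the interval.

13.5 min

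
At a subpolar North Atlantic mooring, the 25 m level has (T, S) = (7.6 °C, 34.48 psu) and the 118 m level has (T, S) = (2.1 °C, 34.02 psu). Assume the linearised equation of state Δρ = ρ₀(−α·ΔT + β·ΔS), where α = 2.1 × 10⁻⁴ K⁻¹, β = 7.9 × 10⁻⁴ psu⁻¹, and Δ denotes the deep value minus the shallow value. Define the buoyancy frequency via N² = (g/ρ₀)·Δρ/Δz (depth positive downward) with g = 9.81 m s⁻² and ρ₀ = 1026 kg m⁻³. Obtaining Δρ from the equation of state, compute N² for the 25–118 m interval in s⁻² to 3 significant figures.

ΔT = -5.5 K, ΔS = -0.46 psu (deep − shallow).
Δρ/ρ₀ = −αΔT + βΔS = 1.155 × 10⁻³ − 3.634 × 10⁻⁴ = 7.916 × 10⁻⁴, so Δρ ≈ 0.8122 kg m⁻³.
N² = (g/ρ₀)·Δρ/Δz = g·(Δρ/ρ₀)/Δz = 9.81 × 7.916 × 10⁻⁴ / 93 = 8.3501 × 10⁻⁵ s⁻² ≈ 8.35 × 10⁻⁵ s⁻².

8.35 × 10⁻⁵ s⁻²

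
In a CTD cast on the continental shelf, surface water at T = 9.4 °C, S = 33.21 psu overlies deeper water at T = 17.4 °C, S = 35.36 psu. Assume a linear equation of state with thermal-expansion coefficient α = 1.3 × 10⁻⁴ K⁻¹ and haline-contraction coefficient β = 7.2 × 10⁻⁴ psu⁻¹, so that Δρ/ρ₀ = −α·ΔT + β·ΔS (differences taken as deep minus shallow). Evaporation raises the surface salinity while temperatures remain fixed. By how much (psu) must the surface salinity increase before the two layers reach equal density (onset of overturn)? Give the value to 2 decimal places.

Neutral buoyancy requires −α(T_deep − T_surf) + β(S_deep − S_surf′) = 0.
S_surf′ = S_deep − (α/β)·ΔT = 35.36 − (1.3 × 10⁻⁴/7.2 × 10⁻⁴)·(+8.0) = 33.9156 psu.
Increase required: 33.9156 − 33.21 = 0.7056 psu.

0.71 psu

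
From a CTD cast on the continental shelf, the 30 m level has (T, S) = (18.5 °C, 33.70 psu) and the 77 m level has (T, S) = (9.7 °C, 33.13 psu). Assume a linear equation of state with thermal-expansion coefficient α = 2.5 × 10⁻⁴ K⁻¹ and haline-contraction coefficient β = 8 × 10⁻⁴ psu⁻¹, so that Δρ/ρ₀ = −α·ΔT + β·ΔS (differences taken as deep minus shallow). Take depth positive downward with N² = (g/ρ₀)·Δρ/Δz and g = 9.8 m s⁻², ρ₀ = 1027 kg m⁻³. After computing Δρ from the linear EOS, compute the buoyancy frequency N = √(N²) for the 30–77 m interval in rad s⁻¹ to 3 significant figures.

ΔT = -8.8 K, ΔS = -0.57 psu (deep − shallow).
Δρ/ρ₀ = −αΔT + βΔS = 2.20 × 10⁻³ − 4.56 × 10⁻⁴ = 1.744 × 10⁻³, so Δρ ≈ 1.791 kg m⁻³.
N² = (g/ρ₀)·Δρ/Δz = g·(Δρ/ρ₀)/Δz = 9.8 × 1.744 × 10⁻³ / 47 = 3.6364 × 10⁻⁴ s⁻².
N = √(3.6364 × 10⁻⁴) = 0.019069 rad s⁻¹ ≈ 0.0191 rad s⁻¹.

0.0191 rad s⁻¹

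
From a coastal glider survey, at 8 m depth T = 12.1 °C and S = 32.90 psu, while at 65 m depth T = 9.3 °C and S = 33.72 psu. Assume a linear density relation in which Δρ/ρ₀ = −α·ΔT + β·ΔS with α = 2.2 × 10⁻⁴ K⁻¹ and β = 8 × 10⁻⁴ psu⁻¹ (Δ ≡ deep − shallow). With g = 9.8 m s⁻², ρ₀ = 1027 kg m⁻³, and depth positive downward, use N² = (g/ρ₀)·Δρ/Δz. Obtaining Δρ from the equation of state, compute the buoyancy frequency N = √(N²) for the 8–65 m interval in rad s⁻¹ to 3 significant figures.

0.0148 rad s⁻¹

ΔT = -2.8 K, ΔS = +0.82 psu (deep − shallow).
Δρ/ρ₀ = −αΔT + βΔS = 6.16 × 10⁻⁴ + 6.56 × 10⁻⁴ = 1.272 × 10⁻³, so Δρ ≈ 1.306 kg m⁻³.
N² = (g/ρ₀)·Δρ/Δz = g·(Δρ/ρ₀)/Δz = 9.8 × 1.272 × 10⁻³ / 57 = 2.1869 × 10⁻⁴ s⁻².
N = √(2.1869 × 10⁻⁴) = 0.014788 rad s⁻¹ ≈ 0.0148 rad s⁻¹.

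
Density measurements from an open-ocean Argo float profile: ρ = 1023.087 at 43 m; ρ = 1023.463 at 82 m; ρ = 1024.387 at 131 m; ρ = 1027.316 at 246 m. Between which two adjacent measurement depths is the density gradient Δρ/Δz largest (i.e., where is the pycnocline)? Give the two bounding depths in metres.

131–246 m

Compute the density gradient over each adjacent pair:
  43–82 m: Δρ/Δz = 0.376/39 = 9.6 × 10⁻³ kg m⁻⁴
  82–131 m: Δρ/Δz = 0.924/49 = 0.019 kg m⁻⁴
  131–246 m: Δρ/Δz = 2.929/115 = 0.025 kg m⁻⁴
The largest gradient is in the 131–246 m interval — the pycnocline.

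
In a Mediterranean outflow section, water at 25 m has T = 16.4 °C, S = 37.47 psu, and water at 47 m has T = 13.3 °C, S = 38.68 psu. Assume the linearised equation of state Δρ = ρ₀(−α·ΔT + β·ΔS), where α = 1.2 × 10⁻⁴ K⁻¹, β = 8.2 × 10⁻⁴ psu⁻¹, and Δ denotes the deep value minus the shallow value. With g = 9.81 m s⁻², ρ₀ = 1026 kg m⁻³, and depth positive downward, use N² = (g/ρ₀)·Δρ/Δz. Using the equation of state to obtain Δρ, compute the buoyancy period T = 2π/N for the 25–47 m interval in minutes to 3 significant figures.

ΔT = -3.1 K, ΔS = +1.21 psu (deep − shallow).
Δρ/ρ₀ = −αΔT + βΔS = 3.72 × 10⁻⁴ + 9.922 × 10⁻⁴ = 1.3642 × 10⁻³, so Δρ ≈ 1.400 kg m⁻³.
N² = (g/ρ₀)·Δρ/Δz = g·(Δρ/ρ₀)/Δz = 9.81 × 1.3642 × 10⁻³ / 22 = 6.0831 × 10⁻⁴ s⁻².
N = √(6.0831 × 10⁻⁴) = 0.024664 rad s⁻¹ → T = 2π/N = 254.75 s = 4.2458 min ≈ 4.25 min.

4.25 min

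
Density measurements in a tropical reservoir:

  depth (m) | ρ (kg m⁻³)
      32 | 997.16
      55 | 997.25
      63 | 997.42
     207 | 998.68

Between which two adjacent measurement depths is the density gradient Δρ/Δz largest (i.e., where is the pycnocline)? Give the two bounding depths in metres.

55–63 m

Compute the density gradient over each adjacent pair:
  32–55 m: Δρ/Δz = 0.09/23 = 3.9 × 10⁻³ kg m⁻⁴
  55–63 m: Δρ/Δz = 0.17/8 = 0.021 kg m⁻⁴
  63–207 m: Δρ/Δz = 1.26/144 = 8.8 × 10⁻³ kg m⁻⁴
The largest gradient is in the 55–63 m interval — the pycnocline.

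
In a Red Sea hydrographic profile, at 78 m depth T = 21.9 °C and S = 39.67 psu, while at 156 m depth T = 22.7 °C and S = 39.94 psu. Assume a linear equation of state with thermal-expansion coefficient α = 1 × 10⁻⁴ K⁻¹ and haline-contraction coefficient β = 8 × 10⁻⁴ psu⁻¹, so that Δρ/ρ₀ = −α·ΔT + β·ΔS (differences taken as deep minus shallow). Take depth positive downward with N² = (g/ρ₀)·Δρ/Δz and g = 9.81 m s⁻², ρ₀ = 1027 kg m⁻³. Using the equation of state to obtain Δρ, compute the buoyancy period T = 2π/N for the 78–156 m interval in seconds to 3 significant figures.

ΔT = +0.8 K, ΔS = +0.27 psu (deep − shallow).
Δρ/ρ₀ = −αΔT + βΔS = -8.00 × 10⁻⁵ + 2.16 × 10⁻⁴ = 1.36 × 10⁻⁴, so Δρ ≈ 0.1397 kg m⁻³.
N² = (g/ρ₀)·Δρ/Δz = g·(Δρ/ρ₀)/Δz = 9.81 × 1.36 × 10⁻⁴ / 78 = 1.7105 × 10⁻⁵ s⁻².
N = √(1.7105 × 10⁻⁵) = 4.1358 × 10⁻³ rad s⁻¹ → T = 2π/N = 1.5192 × 10³ s ≈ 1.52 × 10³ s.

1.52 × 10³ s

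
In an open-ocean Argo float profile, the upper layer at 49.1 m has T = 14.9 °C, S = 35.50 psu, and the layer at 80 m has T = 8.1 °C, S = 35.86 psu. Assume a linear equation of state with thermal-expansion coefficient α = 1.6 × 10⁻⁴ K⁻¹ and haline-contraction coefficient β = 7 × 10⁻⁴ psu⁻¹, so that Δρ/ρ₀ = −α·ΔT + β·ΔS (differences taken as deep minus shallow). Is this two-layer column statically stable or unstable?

ΔT = 8.1 − 14.9 = -6.8 K and ΔS = 35.86 − 35.50 = +0.36 psu (deep − shallow).
−αΔT = 1.088 × 10⁻³; βΔS = 2.52 × 10⁻⁴; sum Δρ/ρ₀ = 1.34 × 10⁻³.
Δρ/ρ₀ > 0, so Δρ > 0: deeper water is denser → statically stable.

stable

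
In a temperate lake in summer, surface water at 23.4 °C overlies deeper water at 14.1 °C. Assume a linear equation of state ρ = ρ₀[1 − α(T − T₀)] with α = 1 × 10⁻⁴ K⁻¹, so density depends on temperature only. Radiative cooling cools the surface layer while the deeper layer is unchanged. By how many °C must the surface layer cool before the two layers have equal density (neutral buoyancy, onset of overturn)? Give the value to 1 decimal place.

9.3 °C

With temperature the only control, equal density requires T_surf′ = T_deep.
T_surf′ = 14.1 °C.
Cooling required: 23.4 − 14.1 = 9.3 °C.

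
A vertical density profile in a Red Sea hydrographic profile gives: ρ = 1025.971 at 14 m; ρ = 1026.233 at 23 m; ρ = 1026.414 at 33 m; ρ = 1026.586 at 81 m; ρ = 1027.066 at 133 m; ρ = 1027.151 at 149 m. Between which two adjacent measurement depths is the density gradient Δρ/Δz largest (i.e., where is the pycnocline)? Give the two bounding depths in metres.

Compute the density gradient over each adjacent pair:
  14–23 m: Δρ/Δz = 0.262/9 = 0.029 kg m⁻⁴
  23–33 m: Δρ/Δz = 0.181/10 = 0.018 kg m⁻⁴
  33–81 m: Δρ/Δz = 0.172/48 = 3.6 × 10⁻³ kg m⁻⁴
  81–133 m: Δρ/Δz = 0.480/52 = 9.2 × 10⁻³ kg m⁻⁴
  133–149 m: Δρ/Δz = 0.085/16 = 5.3 × 10⁻³ kg m⁻⁴
The largest gradient is in the 14–23 m interval — the pycnocline.

14–23 m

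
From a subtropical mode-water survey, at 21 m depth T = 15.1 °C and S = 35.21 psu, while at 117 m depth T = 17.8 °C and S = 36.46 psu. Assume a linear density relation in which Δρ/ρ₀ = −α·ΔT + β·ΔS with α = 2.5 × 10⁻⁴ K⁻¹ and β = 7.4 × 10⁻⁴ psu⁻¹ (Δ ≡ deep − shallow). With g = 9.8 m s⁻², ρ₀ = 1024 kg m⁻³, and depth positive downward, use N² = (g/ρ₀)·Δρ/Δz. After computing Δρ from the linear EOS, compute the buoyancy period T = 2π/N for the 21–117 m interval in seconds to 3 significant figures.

ΔT = +2.7 K, ΔS = +1.25 psu (deep − shallow).
Δρ/ρ₀ = −αΔT + βΔS = -6.75 × 10⁻⁴ + 9.25 × 10⁻⁴ = 2.50 × 10⁻⁴, so Δρ ≈ 0.2560 kg m⁻³.
N² = (g/ρ₀)·Δρ/Δz = g·(Δρ/ρ₀)/Δz = 9.8 × 2.50 × 10⁻⁴ / 96 = 2.5521 × 10⁻⁵ s⁻².
N = √(2.5521 × 10⁻⁵) = 5.0518 × 10⁻³ rad s⁻¹ → T = 2π/N = 1.2438 × 10³ s ≈ 1.24 × 10³ s.

1.24 × 10³ s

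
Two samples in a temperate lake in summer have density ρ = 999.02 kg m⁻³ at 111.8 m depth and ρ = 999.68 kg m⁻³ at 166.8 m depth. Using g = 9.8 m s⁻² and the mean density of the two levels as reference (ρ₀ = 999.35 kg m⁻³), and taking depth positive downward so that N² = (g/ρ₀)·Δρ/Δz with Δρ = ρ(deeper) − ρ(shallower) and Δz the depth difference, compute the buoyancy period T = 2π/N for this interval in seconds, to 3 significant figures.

Δρ = 999.68 − 999.02 = 0.66 kg m⁻³ over Δz = 166.8 − 111.8 = 55 m.
N² = (9.8/999.35) × (0.66/55) = 1.1768 × 10⁻⁴ s⁻².
N = √(1.1768 × 10⁻⁴) = 0.010848 rad s⁻¹, so T = 2π/N = 579.20 s ≈ 579 s.
N² > 0, so the interval is statically stable.

579 s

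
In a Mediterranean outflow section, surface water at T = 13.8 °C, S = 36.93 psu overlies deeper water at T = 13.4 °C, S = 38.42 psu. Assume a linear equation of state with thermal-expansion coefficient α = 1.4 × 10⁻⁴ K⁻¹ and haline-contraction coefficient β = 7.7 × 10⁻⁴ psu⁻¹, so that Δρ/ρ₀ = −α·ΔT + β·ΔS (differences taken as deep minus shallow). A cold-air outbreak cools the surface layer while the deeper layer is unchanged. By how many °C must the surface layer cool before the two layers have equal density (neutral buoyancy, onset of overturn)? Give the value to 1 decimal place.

Neutral buoyancy requires Δρ = 0, i.e. −α(T_deep − T_surf′) + β(S_deep − S_surf) = 0.
T_surf′ = T_deep − (β/α)·ΔS = 13.4 − (7.7 × 10⁻⁴/1.4 × 10⁻⁴)·(+1.49) = 5.205 °C.
Cooling required: 13.8 − (5.205) = 8.595 °C.

8.6 °C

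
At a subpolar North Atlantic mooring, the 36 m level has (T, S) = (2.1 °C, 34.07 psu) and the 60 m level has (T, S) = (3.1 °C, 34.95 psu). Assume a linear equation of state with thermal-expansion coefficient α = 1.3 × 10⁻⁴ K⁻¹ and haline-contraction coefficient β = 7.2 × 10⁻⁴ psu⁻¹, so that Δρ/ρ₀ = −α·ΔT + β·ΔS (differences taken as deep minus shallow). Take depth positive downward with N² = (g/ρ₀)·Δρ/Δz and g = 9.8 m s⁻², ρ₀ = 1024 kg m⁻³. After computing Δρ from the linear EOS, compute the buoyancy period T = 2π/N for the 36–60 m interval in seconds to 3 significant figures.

ΔT = +1.0 K, ΔS = +0.88 psu (deep − shallow).
Δρ/ρ₀ = −αΔT + βΔS = -1.30 × 10⁻⁴ + 6.336 × 10⁻⁴ = 5.036 × 10⁻⁴, so Δρ ≈ 0.5157 kg m⁻³.
N² = (g/ρ₀)·Δρ/Δz = g·(Δρ/ρ₀)/Δz = 9.8 × 5.036 × 10⁻⁴ / 24 = 2.0564 × 10⁻⁴ s⁻².
N = √(2.0564 × 10⁻⁴) = 0.014340 rad s⁻¹ → T = 2π/N = 438.16 s ≈ 438 s.

438 s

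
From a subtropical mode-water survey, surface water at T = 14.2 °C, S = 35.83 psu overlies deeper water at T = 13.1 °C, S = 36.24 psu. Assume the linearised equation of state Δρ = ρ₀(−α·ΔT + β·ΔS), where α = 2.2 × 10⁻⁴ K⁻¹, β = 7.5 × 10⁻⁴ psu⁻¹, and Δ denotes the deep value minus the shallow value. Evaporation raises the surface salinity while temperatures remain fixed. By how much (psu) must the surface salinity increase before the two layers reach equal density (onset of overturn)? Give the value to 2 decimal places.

Neutral buoyancy requires −α(T_deep − T_surf) + β(S_deep − S_surf′) = 0.
S_surf′ = S_deep − (α/β)·ΔT = 36.24 − (2.2 × 10⁻⁴/7.5 × 10⁻⁴)·(-1.1) = 36.5627 psu.
Increase required: 36.5627 − 35.83 = 0.7327 psu.

0.73 psu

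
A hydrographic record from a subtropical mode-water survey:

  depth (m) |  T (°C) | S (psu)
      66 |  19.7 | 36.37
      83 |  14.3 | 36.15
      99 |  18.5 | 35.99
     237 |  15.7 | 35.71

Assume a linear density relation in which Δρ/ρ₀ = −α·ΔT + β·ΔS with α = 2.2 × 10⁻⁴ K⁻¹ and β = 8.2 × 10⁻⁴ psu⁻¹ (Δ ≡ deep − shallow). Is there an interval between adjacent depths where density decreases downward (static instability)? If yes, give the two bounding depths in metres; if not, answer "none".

Evaluate Δρ/ρ₀ = −αΔT + βΔS across each adjacent pair:
  66–83 m: −αΔT+βΔS = −(2.2 × 10⁻⁴)(-5.4)+(8.2 × 10⁻⁴)(-0.22) = 1.0 × 10⁻³ → stable
  83–99 m: −αΔT+βΔS = −(2.2 × 10⁻⁴)(+4.2)+(8.2 × 10⁻⁴)(-0.16) = -1.1 × 10⁻³ → UNSTABLE
  99–237 m: −αΔT+βΔS = −(2.2 × 10⁻⁴)(-2.8)+(8.2 × 10⁻⁴)(-0.28) = 3.9 × 10⁻⁴ → stable
The 83–99 m interval has Δρ < 0: lighter water underlies denser water.

83–99 m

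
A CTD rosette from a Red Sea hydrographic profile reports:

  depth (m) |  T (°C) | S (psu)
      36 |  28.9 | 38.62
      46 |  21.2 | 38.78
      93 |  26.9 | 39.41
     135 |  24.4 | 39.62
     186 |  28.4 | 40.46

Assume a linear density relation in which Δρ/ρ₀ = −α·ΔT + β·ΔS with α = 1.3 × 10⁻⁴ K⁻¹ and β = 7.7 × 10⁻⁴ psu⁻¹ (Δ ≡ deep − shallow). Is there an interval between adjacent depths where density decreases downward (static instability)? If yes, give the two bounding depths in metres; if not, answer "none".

Evaluate Δρ/ρ₀ = −αΔT + βΔS across each adjacent pair:
  36–46 m: −αΔT+βΔS = −(1.3 × 10⁻⁴)(-7.7)+(7.7 × 10⁻⁴)(+0.16) = 1.1 × 10⁻³ → stable
  46–93 m: −αΔT+βΔS = −(1.3 × 10⁻⁴)(+5.7)+(7.7 × 10⁻⁴)(+0.63) = -2.6 × 10⁻⁴ → UNSTABLE
  93–135 m: −αΔT+βΔS = −(1.3 × 10⁻⁴)(-2.5)+(7.7 × 10⁻⁴)(+0.21) = 4.9 × 10⁻⁴ → stable
  135–186 m: −αΔT+βΔS = −(1.3 × 10⁻⁴)(+4.0)+(7.7 × 10⁻⁴)(+0.84) = 1.3 × 10⁻⁴ → stable
The 46–93 m interval has Δρ < 0: lighter water underlies denser water.

46–93 m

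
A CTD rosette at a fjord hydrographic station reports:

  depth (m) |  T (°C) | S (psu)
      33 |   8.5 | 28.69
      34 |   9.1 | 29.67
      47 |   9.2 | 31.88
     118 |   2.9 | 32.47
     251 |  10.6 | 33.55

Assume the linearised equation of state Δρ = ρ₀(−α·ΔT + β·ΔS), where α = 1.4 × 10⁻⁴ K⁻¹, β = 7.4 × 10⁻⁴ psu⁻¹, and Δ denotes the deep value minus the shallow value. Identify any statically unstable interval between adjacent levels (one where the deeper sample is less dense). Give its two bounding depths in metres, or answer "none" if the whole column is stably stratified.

118–251 m

Evaluate Δρ/ρ₀ = −αΔT + βΔS across each adjacent pair:
  33–34 m: −αΔT+βΔS = −(1.4 × 10⁻⁴)(+0.6)+(7.4 × 10⁻⁴)(+0.98) = 6.4 × 10⁻⁴ → stable
  34–47 m: −αΔT+βΔS = −(1.4 × 10⁻⁴)(+0.1)+(7.4 × 10⁻⁴)(+2.21) = 1.6 × 10⁻³ → stable
  47–118 m: −αΔT+βΔS = −(1.4 × 10⁻⁴)(-6.3)+(7.4 × 10⁻⁴)(+0.59) = 1.3 × 10⁻³ → stable
  118–251 m: −αΔT+βΔS = −(1.4 × 10⁻⁴)(+7.7)+(7.4 × 10⁻⁴)(+1.08) = -2.8 × 10⁻⁴ → UNSTABLE
The 118–251 m interval has Δρ < 0: lighter water underlies denser water.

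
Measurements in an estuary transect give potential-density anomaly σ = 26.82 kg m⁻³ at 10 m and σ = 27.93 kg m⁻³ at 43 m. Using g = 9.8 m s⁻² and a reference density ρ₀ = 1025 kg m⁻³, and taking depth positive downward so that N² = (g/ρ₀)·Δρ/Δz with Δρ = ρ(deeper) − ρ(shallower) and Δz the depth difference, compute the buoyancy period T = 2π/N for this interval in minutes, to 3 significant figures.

5.84 min

Δρ = 1027.93 − 1026.82 = 1.11 kg m⁻³ over Δz = 43 − 10 = 33 m.
N² = (9.8/1025) × (1.11/33) = 3.2160 × 10⁻⁴ s⁻².
N = √(3.2160 × 10⁻⁴) = 0.017933 rad s⁻¹, so T = 2π/N = 350.37 s = 5.8395 min ≈ 5.84 min.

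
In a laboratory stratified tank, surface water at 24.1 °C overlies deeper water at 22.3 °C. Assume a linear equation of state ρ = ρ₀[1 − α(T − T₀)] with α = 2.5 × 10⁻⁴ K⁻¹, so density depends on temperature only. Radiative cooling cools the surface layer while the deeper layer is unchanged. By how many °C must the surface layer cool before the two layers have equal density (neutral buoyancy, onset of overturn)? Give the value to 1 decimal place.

1.8 °C

With temperature the only control, equal density requires T_surf′ = T_deep.
T_surf′ = 22.3 °C.
Cooling required: 24.1 − 22.3 = 1.8 °C.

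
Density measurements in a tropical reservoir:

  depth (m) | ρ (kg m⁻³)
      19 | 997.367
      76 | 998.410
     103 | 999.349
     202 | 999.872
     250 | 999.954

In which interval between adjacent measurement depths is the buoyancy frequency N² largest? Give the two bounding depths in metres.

Compute the density gradient over each adjacent pair:
  19–76 m: Δρ/Δz = 1.043/57 = 0.018 kg m⁻⁴
  76–103 m: Δρ/Δz = 0.939/27 = 0.035 kg m⁻⁴
  103–202 m: Δρ/Δz = 0.523/99 = 5.3 × 10⁻³ kg m⁻⁴
  202–250 m: Δρ/Δz = 0.082/48 = 1.7 × 10⁻³ kg m⁻⁴
The largest gradient is in the 76–103 m interval — the pycnocline.

76–103 m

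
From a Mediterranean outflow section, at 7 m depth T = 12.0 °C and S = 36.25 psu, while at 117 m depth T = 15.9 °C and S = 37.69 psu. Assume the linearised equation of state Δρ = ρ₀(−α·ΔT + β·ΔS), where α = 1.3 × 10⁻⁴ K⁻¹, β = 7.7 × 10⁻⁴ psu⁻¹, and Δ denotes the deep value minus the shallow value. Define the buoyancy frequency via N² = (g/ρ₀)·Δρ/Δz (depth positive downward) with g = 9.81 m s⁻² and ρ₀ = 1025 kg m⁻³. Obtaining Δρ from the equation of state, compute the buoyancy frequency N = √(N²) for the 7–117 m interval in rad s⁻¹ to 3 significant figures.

7.33 × 10⁻³ rad s⁻¹

ΔT = +3.9 K, ΔS = +1.44 psu (deep − shallow).
Δρ/ρ₀ = −αΔT + βΔS = -5.07 × 10⁻⁴ + 1.1088 × 10⁻³ = 6.018 × 10⁻⁴, so Δρ ≈ 0.6168 kg m⁻³.
N² = (g/ρ₀)·Δρ/Δz = g·(Δρ/ρ₀)/Δz = 9.81 × 6.018 × 10⁻⁴ / 110 = 5.3670 × 10⁻⁵ s⁻².
N = √(5.3670 × 10⁻⁵) = 7.3260 × 10⁻³ rad s⁻¹ ≈ 7.33 × 10⁻³ rad s⁻¹.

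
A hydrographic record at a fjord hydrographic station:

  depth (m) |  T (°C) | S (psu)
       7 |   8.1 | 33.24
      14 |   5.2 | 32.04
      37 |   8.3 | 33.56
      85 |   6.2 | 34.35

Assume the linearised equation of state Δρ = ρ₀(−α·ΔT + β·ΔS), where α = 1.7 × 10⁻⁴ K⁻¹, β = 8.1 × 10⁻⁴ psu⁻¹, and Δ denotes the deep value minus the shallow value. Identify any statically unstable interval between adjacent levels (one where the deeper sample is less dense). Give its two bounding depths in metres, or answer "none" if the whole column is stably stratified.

Evaluate Δρ/ρ₀ = −αΔT + βΔS across each adjacent pair:
  7–14 m: −αΔT+βΔS = −(1.7 × 10⁻⁴)(-2.9)+(8.1 × 10⁻⁴)(-1.20) = -4.8 × 10⁻⁴ → UNSTABLE
  14–37 m: −αΔT+βΔS = −(1.7 × 10⁻⁴)(+3.1)+(8.1 × 10⁻⁴)(+1.52) = 7.0 × 10⁻⁴ → stable
  37–85 m: −αΔT+βΔS = −(1.7 × 10⁻⁴)(-2.1)+(8.1 × 10⁻⁴)(+0.79) = 1.0 × 10⁻³ → stable
The 7–14 m interval has Δρ < 0: lighter water underlies denser water.

7–14 m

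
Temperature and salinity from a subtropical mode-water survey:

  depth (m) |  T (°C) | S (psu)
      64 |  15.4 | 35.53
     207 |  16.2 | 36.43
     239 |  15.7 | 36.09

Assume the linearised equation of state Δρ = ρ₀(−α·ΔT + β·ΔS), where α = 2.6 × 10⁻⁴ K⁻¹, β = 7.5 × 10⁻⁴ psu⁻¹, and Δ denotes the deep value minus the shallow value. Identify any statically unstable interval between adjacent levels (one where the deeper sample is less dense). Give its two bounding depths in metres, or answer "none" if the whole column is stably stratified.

207–239 m

Evaluate Δρ/ρ₀ = −αΔT + βΔS across each adjacent pair:
  64–207 m: −αΔT+βΔS = −(2.6 × 10⁻⁴)(+0.8)+(7.5 × 10⁻⁴)(+0.90) = 4.7 × 10⁻⁴ → stable
  207–239 m: −αΔT+βΔS = −(2.6 × 10⁻⁴)(-0.5)+(7.5 × 10⁻⁴)(-0.34) = -1.3 × 10⁻⁴ → UNSTABLE
The 207–239 m interval has Δρ < 0: lighter water underlies denser water.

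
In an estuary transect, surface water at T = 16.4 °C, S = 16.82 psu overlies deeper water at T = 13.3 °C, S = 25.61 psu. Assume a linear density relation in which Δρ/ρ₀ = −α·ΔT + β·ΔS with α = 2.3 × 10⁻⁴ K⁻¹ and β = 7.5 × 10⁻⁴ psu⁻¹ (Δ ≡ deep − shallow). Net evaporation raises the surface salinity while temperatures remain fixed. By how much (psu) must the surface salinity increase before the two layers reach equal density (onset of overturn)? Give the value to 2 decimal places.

9.74 psu

Neutral buoyancy requires −α(T_deep − T_surf) + β(S_deep − S_surf′) = 0.
S_surf′ = S_deep − (α/β)·ΔT = 25.61 − (2.3 × 10⁻⁴/7.5 × 10⁻⁴)·(-3.1) = 26.5607 psu.
Increase required: 26.5607 − 16.82 = 9.7407 psu.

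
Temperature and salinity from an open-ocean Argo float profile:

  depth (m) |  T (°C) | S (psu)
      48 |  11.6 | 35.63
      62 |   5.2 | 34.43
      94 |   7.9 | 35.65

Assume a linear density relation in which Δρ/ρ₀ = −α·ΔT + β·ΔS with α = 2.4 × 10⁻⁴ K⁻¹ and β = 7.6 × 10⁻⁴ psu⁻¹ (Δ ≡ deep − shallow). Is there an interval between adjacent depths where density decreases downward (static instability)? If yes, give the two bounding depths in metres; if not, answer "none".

none

Evaluate Δρ/ρ₀ = −αΔT + βΔS across each adjacent pair:
  48–62 m: −αΔT+βΔS = −(2.4 × 10⁻⁴)(-6.4)+(7.6 × 10⁻⁴)(-1.20) = 6.2 × 10⁻⁴ → stable
  62–94 m: −αΔT+βΔS = −(2.4 × 10⁻⁴)(+2.7)+(7.6 × 10⁻⁴)(+1.22) = 2.8 × 10⁻⁴ → stable
Every interval has Δρ > 0: the column is stably stratified throughout.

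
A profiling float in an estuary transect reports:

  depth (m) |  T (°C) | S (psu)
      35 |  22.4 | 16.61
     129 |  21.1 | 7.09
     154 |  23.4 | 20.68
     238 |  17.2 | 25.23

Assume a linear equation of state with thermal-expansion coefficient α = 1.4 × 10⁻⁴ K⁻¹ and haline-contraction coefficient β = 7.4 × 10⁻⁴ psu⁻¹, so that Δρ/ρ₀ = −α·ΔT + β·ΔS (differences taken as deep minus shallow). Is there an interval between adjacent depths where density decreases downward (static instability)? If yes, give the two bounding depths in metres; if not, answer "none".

Evaluate Δρ/ρ₀ = −αΔT + βΔS across each adjacent pair:
  35–129 m: −αΔT+βΔS = −(1.4 × 10⁻⁴)(-1.3)+(7.4 × 10⁻⁴)(-9.52) = -6.9 × 10⁻³ → UNSTABLE
  129–154 m: −αΔT+βΔS = −(1.4 × 10⁻⁴)(+2.3)+(7.4 × 10⁻⁴)(+13.59) = 9.7 × 10⁻³ → stable
  154–238 m: −αΔT+βΔS = −(1.4 × 10⁻⁴)(-6.2)+(7.4 × 10⁻⁴)(+4.55) = 4.2 × 10⁻³ → stable
The 35–129 m interval has Δρ < 0: lighter water underlies denser water.

35–129 m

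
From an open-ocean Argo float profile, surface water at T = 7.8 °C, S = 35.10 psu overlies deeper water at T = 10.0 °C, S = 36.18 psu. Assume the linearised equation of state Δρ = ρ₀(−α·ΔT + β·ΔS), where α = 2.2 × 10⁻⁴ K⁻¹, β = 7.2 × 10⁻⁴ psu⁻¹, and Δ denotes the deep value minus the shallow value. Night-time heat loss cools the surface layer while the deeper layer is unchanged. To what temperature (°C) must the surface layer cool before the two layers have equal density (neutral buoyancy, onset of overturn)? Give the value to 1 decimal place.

6.5 °C

Neutral buoyancy requires Δρ = 0, i.e. −α(T_deep − T_surf′) + β(S_deep − S_surf) = 0.
T_surf′ = T_deep − (β/α)·ΔS = 10.0 − (7.2 × 10⁻⁴/2.2 × 10⁻⁴)·(+1.08) = 6.465 °C.
Cooling required: 7.8 − (6.465) = 1.335 °C.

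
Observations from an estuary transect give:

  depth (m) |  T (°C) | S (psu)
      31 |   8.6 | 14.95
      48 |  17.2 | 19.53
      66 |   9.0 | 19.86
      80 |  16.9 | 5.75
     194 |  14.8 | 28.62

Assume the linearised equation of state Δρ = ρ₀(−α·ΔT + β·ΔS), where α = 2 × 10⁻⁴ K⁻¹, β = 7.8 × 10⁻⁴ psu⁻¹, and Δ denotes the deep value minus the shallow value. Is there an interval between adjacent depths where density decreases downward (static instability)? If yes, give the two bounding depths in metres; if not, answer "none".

66–80 m

Evaluate Δρ/ρ₀ = −αΔT + βΔS across each adjacent pair:
  31–48 m: −αΔT+βΔS = −(2 × 10⁻⁴)(+8.6)+(7.8 × 10⁻⁴)(+4.58) = 1.9 × 10⁻³ → stable
  48–66 m: −αΔT+βΔS = −(2 × 10⁻⁴)(-8.2)+(7.8 × 10⁻⁴)(+0.33) = 1.9 × 10⁻³ → stable
  66–80 m: −αΔT+βΔS = −(2 × 10⁻⁴)(+7.9)+(7.8 × 10⁻⁴)(-14.11) = -0.013 → UNSTABLE
  80–194 m: −αΔT+βΔS = −(2 × 10⁻⁴)(-2.1)+(7.8 × 10⁻⁴)(+22.87) = 0.018 → stable
The 66–80 m interval has Δρ < 0: lighter water underlies denser water.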